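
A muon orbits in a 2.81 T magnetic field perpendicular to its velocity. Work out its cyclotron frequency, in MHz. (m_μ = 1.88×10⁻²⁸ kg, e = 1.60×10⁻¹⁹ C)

f ≈ 381 MHz

f = qB/(2πm) = (1×1.60×10^-19)(2.81) / [2π(1.88×10^-28)] = 3.81×10^8 Hz.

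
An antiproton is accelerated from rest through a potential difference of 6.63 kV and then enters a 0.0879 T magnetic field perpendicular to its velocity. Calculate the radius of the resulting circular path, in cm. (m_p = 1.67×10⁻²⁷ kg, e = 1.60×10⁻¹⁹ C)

r ≈ 13.4 cm

The kinetic energy gained is K = qV = (1×1.60×10^-19)(6630) = 1.06×10^-15 J.
v = √(2K/m) = 1.13×10^6 m/s.
r = mv/(qB) = (1.67×10^-27)(1.13×10^6) / [(1×1.60×10^-19)(0.0879)] = 0.134 m.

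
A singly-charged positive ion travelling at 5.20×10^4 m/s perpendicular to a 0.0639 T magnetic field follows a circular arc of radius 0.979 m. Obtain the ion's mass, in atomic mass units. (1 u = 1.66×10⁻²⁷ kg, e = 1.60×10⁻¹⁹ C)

m ≈ 116 u

qvB = mv²/r ⇒ m = qBr/v.
m = (1×1.60×10^-19)(0.0639)(0.979) / (5.20×10^4) = 1.92×10^-25 kg = 116 u.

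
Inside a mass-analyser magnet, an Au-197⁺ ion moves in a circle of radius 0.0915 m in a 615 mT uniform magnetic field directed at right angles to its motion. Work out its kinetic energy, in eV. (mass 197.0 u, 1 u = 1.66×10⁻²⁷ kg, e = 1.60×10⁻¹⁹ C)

v = qBr/m = (1×1.60×10^-19)(0.615)(0.0915) / (3.27×10^-25) = 2.75×10^4 m/s.
K = ½mv² = 0.5·(3.27×10^-25)·(2.75×10^4)² = 1.24×10^-16 J = 775 eV.

K ≈ 775 eV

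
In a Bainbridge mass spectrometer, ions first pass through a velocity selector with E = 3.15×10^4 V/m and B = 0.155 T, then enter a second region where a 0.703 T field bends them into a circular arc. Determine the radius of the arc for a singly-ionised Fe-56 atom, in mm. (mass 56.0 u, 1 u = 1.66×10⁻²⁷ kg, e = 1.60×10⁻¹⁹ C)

r ≈ 168 mm

The selector passes v = E/B = 3.15×10^4/0.155 = 2.03×10^5 m/s.
In the deflection region, r = mv/(qB₂) = (9.30×10^-26)(2.03×10^5) / [(1×1.60×10^-19)(0.703)] = 0.168 m.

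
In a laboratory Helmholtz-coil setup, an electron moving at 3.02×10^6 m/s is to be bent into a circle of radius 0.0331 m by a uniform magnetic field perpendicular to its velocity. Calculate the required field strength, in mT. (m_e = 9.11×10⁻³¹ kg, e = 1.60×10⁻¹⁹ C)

B ≈ 0.519 mT

qvB = mv²/r gives B = mv/(qr).
B = (9.11×10^-31)(3.02×10^6) / [(1×1.60×10^-19)(0.0331)] = 5.19×10^-4 T.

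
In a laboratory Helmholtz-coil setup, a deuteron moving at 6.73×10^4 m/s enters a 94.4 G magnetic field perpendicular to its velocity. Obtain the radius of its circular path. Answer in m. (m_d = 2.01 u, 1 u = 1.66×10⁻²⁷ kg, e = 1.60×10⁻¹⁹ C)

r ≈ 0.149 m

The magnetic force provides the centripetal force: qvB = mv²/r, so r = mv/(qB).
r = (3.34×10^-27 kg)(6.73×10^4 m/s) / [(1×1.60×10^-19 C)(9.44×10^-3 T)] = 0.149 m.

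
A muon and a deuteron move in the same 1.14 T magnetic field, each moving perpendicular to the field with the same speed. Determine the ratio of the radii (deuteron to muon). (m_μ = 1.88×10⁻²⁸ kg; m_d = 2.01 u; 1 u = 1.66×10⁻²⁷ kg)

r = mv/(qB) ⇒ at equal v, r ∝ m/q.
r_{deuteron}/r_{muon} = 17.7.

ratio ≈ 17.7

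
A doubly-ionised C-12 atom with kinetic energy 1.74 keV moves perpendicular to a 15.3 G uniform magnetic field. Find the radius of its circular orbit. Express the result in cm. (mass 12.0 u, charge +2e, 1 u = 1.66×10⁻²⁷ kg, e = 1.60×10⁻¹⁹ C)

r ≈ 680 cm

Convert the energy: K = 1.74 keV = 2.78×10^-16 J.
v = √(2K/m) = √(2·2.78×10^-16/1.99×10^-26) = 1.67×10^5 m/s.
r = mv/(qB) = (1.99×10^-26)(1.67×10^5) / [(2×1.60×10^-19)(1.53×10^-3)] = 6.80 m.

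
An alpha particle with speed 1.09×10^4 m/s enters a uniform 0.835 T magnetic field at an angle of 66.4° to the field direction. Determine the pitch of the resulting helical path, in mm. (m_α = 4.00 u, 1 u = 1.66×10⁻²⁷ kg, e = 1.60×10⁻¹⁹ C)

The velocity component along B is v∥ = v cos66.4° = 4360 m/s.
The cyclotron period T = 2πm/(qB) = 1.56×10^-7 s is set by m, q, B alone.
Pitch = v∥·T = (4360)(1.56×10^-7) = 6.81×10^-4 m.

pitch ≈ 0.681 mm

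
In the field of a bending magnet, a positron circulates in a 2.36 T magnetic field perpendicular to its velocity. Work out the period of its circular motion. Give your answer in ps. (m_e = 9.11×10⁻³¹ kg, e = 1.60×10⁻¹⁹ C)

The cyclotron period is independent of speed: T = 2πm/(qB).
T = 2π(9.11×10^-31) / [(1×1.60×10^-19)(2.36)] = 1.52×10^-11 s.

T ≈ 15.2 ps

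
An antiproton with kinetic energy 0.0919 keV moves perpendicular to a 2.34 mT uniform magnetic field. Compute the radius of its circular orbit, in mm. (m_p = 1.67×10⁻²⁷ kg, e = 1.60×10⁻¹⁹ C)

Convert the energy: K = 0.0919 keV = 1.47×10^-17 J.
v = √(2K/m) = √(2·1.47×10^-17/1.67×10^-27) = 1.33×10^5 m/s.
r = mv/(qB) = (1.67×10^-27)(1.33×10^5) / [(1×1.60×10^-19)(2.34×10^-3)] = 0.592 m.

r ≈ 592 mm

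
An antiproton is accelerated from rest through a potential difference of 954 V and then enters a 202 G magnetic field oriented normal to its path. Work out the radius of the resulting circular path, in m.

The kinetic energy gained is K = qV = (1×1.60×10^-19)(954) = 1.53×10^-16 J.
v = √(2K/m) = 4.28×10^5 m/s.
r = mv/(qB) = (1.67×10^-27)(4.28×10^5) / [(1×1.60×10^-19)(0.0202)] = 0.221 m.

r ≈ 0.221 m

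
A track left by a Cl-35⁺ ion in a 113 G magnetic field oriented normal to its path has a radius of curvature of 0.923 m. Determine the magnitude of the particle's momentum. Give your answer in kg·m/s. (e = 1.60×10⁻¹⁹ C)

Since qvB = mv²/r, the momentum p = mv = qBr.
p = (1×1.60×10^-19)(0.0113)(0.923) = 1.67×10^-21 kg·m/s.

p ≈ 1.67×10^-21 kg·m/s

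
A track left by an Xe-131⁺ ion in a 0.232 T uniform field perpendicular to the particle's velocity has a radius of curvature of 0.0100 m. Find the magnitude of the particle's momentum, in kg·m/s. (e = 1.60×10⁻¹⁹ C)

p ≈ 3.71×10^-22 kg·m/s

Since qvB = mv²/r, the momentum p = mv = qBr.
p = (1×1.60×10^-19)(0.232)(0.0100) = 3.71×10^-22 kg·m/s.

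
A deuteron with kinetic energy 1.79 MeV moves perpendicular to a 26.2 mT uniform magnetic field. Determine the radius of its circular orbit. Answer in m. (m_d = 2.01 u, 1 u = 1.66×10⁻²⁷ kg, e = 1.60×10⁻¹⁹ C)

r ≈ 10.4 m

Convert the energy: K = 1.79 MeV = 2.86×10^-13 J.
v = √(2K/m) = √(2·2.86×10^-13/3.34×10^-27) = 1.31×10^7 m/s.
r = mv/(qB) = (3.34×10^-27)(1.31×10^7) / [(1×1.60×10^-19)(0.0262)] = 10.4 m.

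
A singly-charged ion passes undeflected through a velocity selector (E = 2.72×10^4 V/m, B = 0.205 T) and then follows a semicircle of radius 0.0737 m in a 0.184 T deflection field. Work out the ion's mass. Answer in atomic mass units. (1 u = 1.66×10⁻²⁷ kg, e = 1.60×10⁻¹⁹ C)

m ≈ 9.85 u

v = E/B₁ = 1.33×10^5 m/s.
From r = mv/(qB₂), m = qB₂r/v = (1×1.60×10^-19)(0.184)(0.0737) / (1.33×10^5) = 1.64×10^-26 kg.
In atomic mass units: m = 1.64×10^-26 / 1.66×10^-27 = 9.85 u.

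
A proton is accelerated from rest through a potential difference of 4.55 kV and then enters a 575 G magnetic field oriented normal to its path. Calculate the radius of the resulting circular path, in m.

The kinetic energy gained is K = qV = (1×1.60×10^-19)(4550) = 7.28×10^-16 J.
v = √(2K/m) = 9.34×10^5 m/s.
r = mv/(qB) = (1.67×10^-27)(9.34×10^5) / [(1×1.60×10^-19)(0.0575)] = 0.169 m.

r ≈ 0.169 m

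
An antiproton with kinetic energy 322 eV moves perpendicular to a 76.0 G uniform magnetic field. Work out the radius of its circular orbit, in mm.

r ≈ 341 mm

Convert the energy: K = 322 eV = 5.15×10^-17 J.
v = √(2K/m) = √(2·5.15×10^-17/1.67×10^-27) = 2.48×10^5 m/s.
r = mv/(qB) = (1.67×10^-27)(2.48×10^5) / [(1×1.60×10^-19)(7.60×10^-3)] = 0.341 m.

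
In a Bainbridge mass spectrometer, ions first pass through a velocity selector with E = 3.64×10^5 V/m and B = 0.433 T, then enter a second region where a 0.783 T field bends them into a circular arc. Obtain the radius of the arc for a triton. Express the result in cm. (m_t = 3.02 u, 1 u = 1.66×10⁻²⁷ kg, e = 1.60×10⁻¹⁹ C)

The selector passes v = E/B = 3.64×10^5/0.433 = 8.41×10^5 m/s.
In the deflection region, r = mv/(qB₂) = (5.01×10^-27)(8.41×10^5) / [(1×1.60×10^-19)(0.783)] = 0.0336 m.

r ≈ 3.36 cm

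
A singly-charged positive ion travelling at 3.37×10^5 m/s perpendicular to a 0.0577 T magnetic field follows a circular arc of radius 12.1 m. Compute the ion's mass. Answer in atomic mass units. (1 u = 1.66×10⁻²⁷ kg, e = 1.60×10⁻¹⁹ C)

m ≈ 200 u

qvB = mv²/r ⇒ m = qBr/v.
m = (1×1.60×10^-19)(0.0577)(12.1) / (3.37×10^5) = 3.31×10^-25 kg = 200 u.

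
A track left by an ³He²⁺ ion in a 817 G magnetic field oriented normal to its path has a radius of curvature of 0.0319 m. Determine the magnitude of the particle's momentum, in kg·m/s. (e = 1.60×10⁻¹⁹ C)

Since qvB = mv²/r, the momentum p = mv = qBr.
p = (2×1.60×10^-19)(0.0817)(0.0319) = 8.34×10^-22 kg·m/s.

p ≈ 8.34×10^-22 kg·m/s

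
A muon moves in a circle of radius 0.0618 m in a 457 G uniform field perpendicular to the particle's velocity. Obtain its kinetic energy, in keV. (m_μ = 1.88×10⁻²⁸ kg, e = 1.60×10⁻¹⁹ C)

v = qBr/m = (1×1.60×10^-19)(0.0457)(0.0618) / (1.88×10^-28) = 2.40×10^6 m/s.
K = ½mv² = 0.5·(1.88×10^-28)·(2.40×10^6)² = 5.43×10^-16 J = 3.39 keV.

K ≈ 3.39 keV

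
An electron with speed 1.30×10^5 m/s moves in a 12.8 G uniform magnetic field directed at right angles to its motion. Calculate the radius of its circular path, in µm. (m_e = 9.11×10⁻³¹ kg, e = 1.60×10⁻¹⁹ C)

r ≈ 578 µm

The magnetic force provides the centripetal force: qvB = mv²/r, so r = mv/(qB).
r = (9.11×10^-31 kg)(1.30×10^5 m/s) / [(1×1.60×10^-19 C)(1.28×10^-3 T)] = 5.78×10^-4 m.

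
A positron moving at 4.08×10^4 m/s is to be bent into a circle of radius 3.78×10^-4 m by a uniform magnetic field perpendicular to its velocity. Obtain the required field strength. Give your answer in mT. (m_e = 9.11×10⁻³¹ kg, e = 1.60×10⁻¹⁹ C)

B ≈ 0.615 mT

qvB = mv²/r gives B = mv/(qr).
B = (9.11×10^-31)(4.08×10^4) / [(1×1.60×10^-19)(3.78×10^-4)] = 6.15×10^-4 T.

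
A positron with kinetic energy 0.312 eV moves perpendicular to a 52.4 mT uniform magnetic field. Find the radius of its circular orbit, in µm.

r ≈ 36.0 µm

Convert the energy: K = 0.312 eV = 4.99×10^-20 J.
v = √(2K/m) = √(2·4.99×10^-20/9.11×10^-31) = 3.31×10^5 m/s.
r = mv/(qB) = (9.11×10^-31)(3.31×10^5) / [(1×1.60×10^-19)(0.0524)] = 3.60×10^-5 m.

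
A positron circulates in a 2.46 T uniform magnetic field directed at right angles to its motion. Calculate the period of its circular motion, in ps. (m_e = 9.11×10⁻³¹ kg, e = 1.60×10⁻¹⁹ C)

The cyclotron period is independent of speed: T = 2πm/(qB).
T = 2π(9.11×10^-31) / [(1×1.60×10^-19)(2.46)] = 1.45×10^-11 s.

T ≈ 14.5 ps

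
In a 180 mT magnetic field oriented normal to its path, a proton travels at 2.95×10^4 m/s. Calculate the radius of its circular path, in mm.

The magnetic force provides the centripetal force: qvB = mv²/r, so r = mv/(qB).
r = (1.67×10^-27 kg)(2.95×10^4 m/s) / [(1×1.60×10^-19 C)(0.180 T)] = 1.71×10^-3 m.

r ≈ 1.71 mm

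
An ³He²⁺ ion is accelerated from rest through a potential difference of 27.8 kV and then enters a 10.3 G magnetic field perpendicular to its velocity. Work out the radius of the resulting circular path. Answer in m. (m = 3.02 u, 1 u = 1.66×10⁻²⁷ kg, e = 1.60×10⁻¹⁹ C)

The kinetic energy gained is K = qV = (2×1.60×10^-19)(2.78×10^4) = 8.90×10^-15 J.
v = √(2K/m) = 1.88×10^6 m/s.
r = mv/(qB) = (5.01×10^-27)(1.88×10^6) / [(2×1.60×10^-19)(1.03×10^-3)] = 28.7 m.

r ≈ 28.7 m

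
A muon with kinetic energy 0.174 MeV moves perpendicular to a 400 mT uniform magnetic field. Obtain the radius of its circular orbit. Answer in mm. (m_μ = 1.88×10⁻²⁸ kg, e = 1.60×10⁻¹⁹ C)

r ≈ 50.6 mm

Convert the energy: K = 0.174 MeV = 2.78×10^-14 J.
v = √(2K/m) = √(2·2.78×10^-14/1.88×10^-28) = 1.72×10^7 m/s.
r = mv/(qB) = (1.88×10^-28)(1.72×10^7) / [(1×1.60×10^-19)(0.400)] = 0.0506 m.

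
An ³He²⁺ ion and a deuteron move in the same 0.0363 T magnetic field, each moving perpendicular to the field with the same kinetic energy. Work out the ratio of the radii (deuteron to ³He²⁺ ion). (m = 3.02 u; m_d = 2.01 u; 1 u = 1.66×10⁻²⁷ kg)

r = √(2mK)/(qB) ⇒ at equal K, r ∝ √m/q.
r_{deuteron}/r_{³He²⁺ ion} = 1.63.

ratio ≈ 1.63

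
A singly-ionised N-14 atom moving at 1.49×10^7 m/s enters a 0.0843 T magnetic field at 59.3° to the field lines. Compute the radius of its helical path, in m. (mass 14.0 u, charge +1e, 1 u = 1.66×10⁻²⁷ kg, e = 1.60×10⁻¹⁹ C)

Only the perpendicular component v⊥ = v sin59.3° = 1.28×10^7 m/s is bent by the field.
r = m v⊥ /(qB) = (2.32×10^-26)(1.28×10^7) / [(1×1.60×10^-19)(0.0843)] = 22.1 m.

r ≈ 22.1 m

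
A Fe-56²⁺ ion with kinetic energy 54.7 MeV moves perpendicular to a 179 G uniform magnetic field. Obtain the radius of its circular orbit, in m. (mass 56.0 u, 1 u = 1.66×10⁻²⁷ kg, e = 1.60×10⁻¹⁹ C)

r ≈ 223 m

Convert the energy: K = 54.7 MeV = 8.75×10^-12 J.
v = √(2K/m) = √(2·8.75×10^-12/9.30×10^-26) = 1.37×10^7 m/s.
r = mv/(qB) = (9.30×10^-26)(1.37×10^7) / [(2×1.60×10^-19)(0.0179)] = 223 m.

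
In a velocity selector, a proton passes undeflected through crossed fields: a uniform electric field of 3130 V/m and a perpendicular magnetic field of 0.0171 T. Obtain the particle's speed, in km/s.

v ≈ 183 km/s

For zero net force, qE = qvB, so v = E/B.
v = (3130) / (0.0171) = 1.83×10^5 m/s.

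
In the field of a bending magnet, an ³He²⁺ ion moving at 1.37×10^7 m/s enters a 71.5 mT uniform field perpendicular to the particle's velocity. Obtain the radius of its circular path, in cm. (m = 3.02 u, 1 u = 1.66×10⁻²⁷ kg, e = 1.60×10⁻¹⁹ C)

The magnetic force provides the centripetal force: qvB = mv²/r, so r = mv/(qB).
r = (5.01×10^-27 kg)(1.37×10^7 m/s) / [(2×1.60×10^-19 C)(0.0715 T)] = 3.00 m.

r ≈ 300 cm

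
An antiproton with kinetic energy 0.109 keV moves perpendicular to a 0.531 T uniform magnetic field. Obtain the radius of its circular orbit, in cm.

Convert the energy: K = 0.109 keV = 1.74×10^-17 J.
v = √(2K/m) = √(2·1.74×10^-17/1.67×10^-27) = 1.45×10^5 m/s.
r = mv/(qB) = (1.67×10^-27)(1.45×10^5) / [(1×1.60×10^-19)(0.531)] = 2.84×10^-3 m.

r ≈ 0.284 cm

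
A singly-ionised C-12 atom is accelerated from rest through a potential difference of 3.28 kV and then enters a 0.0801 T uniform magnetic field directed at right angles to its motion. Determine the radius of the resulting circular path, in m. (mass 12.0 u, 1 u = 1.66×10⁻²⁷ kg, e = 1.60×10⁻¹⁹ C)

The kinetic energy gained is K = qV = (1×1.60×10^-19)(3280) = 5.25×10^-16 J.
v = √(2K/m) = 2.30×10^5 m/s.
r = mv/(qB) = (1.99×10^-26)(2.30×10^5) / [(1×1.60×10^-19)(0.0801)] = 0.357 m.

r ≈ 0.357 m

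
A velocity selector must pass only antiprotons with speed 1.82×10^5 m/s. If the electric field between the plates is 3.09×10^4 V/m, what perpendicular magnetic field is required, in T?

B ≈ 0.170 T

qE = qvB ⇒ B = E/v = (3.09×10^4) / (1.82×10^5) = 0.170 T.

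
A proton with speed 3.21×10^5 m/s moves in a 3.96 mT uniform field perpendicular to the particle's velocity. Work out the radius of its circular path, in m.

The magnetic force provides the centripetal force: qvB = mv²/r, so r = mv/(qB).
r = (1.67×10^-27 kg)(3.21×10^5 m/s) / [(1×1.60×10^-19 C)(3.96×10^-3 T)] = 0.846 m.

r ≈ 0.846 m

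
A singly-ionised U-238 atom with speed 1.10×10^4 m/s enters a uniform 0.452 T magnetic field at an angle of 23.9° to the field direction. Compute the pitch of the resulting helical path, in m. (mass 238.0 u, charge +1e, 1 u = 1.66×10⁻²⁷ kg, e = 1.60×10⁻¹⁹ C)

The velocity component along B is v∥ = v cos23.9° = 1.01×10^4 m/s.
The cyclotron period T = 2πm/(qB) = 3.43×10^-5 s is set by m, q, B alone.
Pitch = v∥·T = (1.01×10^4)(3.43×10^-5) = 0.345 m.

pitch ≈ 0.345 m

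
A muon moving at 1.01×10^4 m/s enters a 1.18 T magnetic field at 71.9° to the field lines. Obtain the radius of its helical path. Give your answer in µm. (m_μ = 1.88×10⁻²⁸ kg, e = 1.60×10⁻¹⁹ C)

r ≈ 9.56 µm

Only the perpendicular component v⊥ = v sin71.9° = 9600 m/s is bent by the field.
r = m v⊥ /(qB) = (1.88×10^-28)(9600) / [(1×1.60×10^-19)(1.18)] = 9.56×10^-6 m.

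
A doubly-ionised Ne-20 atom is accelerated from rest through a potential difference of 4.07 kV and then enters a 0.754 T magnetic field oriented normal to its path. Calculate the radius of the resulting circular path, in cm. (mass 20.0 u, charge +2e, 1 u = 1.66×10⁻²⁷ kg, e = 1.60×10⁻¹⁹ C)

r ≈ 3.85 cm

The kinetic energy gained is K = qV = (2×1.60×10^-19)(4070) = 1.30×10^-15 J.
v = √(2K/m) = 2.80×10^5 m/s.
r = mv/(qB) = (3.32×10^-26)(2.80×10^5) / [(2×1.60×10^-19)(0.754)] = 0.0385 m.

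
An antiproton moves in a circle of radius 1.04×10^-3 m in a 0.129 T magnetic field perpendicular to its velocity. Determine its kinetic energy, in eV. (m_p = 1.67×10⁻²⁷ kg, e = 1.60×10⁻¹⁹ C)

v = qBr/m = (1×1.60×10^-19)(0.129)(1.04×10^-3) / (1.67×10^-27) = 1.29×10^4 m/s.
K = ½mv² = 0.5·(1.67×10^-27)·(1.29×10^4)² = 1.38×10^-19 J = 0.862 eV.

K ≈ 0.862 eV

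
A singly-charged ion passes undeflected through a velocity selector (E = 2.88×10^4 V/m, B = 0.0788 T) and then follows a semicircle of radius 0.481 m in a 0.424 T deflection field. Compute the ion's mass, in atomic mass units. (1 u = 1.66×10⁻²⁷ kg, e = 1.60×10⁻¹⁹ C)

m ≈ 53.8 u

v = E/B₁ = 3.65×10^5 m/s.
From r = mv/(qB₂), m = qB₂r/v = (1×1.60×10^-19)(0.424)(0.481) / (3.65×10^5) = 8.93×10^-26 kg.
In atomic mass units: m = 8.93×10^-26 / 1.66×10^-27 = 53.8 u.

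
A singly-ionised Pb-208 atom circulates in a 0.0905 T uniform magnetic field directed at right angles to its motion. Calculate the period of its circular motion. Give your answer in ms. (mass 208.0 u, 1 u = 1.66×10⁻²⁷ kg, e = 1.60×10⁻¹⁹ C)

The cyclotron period is independent of speed: T = 2πm/(qB).
T = 2π(3.45×10^-25) / [(1×1.60×10^-19)(0.0905)] = 1.50×10^-4 s.

T ≈ 0.150 ms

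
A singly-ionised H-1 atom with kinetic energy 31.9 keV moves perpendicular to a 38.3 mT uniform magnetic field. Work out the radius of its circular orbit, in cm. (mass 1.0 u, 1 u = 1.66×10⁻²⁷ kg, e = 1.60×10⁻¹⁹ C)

Convert the energy: K = 31.9 keV = 5.10×10^-15 J.
v = √(2K/m) = √(2·5.10×10^-15/1.66×10^-27) = 2.48×10^6 m/s.
r = mv/(qB) = (1.66×10^-27)(2.48×10^6) / [(1×1.60×10^-19)(0.0383)] = 0.672 m.

r ≈ 67.2 cm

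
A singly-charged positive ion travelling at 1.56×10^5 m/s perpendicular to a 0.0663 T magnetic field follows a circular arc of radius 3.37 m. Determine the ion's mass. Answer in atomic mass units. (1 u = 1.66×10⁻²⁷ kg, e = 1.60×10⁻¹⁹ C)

m ≈ 138 u

qvB = mv²/r ⇒ m = qBr/v.
m = (1×1.60×10^-19)(0.0663)(3.37) / (1.56×10^5) = 2.29×10^-25 kg = 138 u.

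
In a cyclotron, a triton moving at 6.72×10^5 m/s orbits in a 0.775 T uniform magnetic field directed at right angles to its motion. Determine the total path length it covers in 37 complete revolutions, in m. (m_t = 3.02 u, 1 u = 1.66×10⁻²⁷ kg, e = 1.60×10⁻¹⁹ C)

r = mv/(qB) = 0.0272 m, so one revolution covers 2πr = 0.171 m.
In 37 revolutions: L = 37·2πr = 6.32 m.

L ≈ 6.32 m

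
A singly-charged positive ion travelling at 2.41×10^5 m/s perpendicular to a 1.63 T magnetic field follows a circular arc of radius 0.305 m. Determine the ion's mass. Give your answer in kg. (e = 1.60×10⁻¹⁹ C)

m ≈ 3.30×10^-25 kg

qvB = mv²/r ⇒ m = qBr/v.
m = (1×1.60×10^-19)(1.63)(0.305) / (2.41×10^5) = 3.30×10^-25 kg.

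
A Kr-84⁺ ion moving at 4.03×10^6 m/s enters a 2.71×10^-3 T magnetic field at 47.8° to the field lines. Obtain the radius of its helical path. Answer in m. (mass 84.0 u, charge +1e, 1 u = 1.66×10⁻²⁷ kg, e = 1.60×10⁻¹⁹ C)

Only the perpendicular component v⊥ = v sin47.8° = 2.99×10^6 m/s is bent by the field.
r = m v⊥ /(qB) = (1.39×10^-25)(2.99×10^6) / [(1×1.60×10^-19)(2.71×10^-3)] = 960 m.

r ≈ 960 m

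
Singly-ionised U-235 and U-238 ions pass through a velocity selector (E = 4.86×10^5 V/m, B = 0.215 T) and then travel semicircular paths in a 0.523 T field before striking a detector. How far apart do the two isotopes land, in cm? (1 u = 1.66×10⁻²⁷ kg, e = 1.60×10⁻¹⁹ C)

Both emerge at v = E/B₁ = 2.26×10^6 m/s.
r = mv/(qB₂), so r₁ = 10.538 m and r₂ = 10.672 m, giving Δr = 0.135 m.
After a semicircle each ion lands a diameter 2r from the entry slit, so the separation is 2Δr = 0.269 m.

Δd ≈ 26.9 cm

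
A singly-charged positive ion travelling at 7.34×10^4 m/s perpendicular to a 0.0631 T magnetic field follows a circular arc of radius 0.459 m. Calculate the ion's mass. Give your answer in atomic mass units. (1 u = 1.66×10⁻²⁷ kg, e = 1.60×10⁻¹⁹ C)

m ≈ 38.0 u

qvB = mv²/r ⇒ m = qBr/v.
m = (1×1.60×10^-19)(0.0631)(0.459) / (7.34×10^4) = 6.31×10^-26 kg = 38.0 u.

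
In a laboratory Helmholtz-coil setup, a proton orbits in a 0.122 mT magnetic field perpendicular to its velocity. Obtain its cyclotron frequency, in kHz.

f = qB/(2πm) = (1×1.60×10^-19)(1.22×10^-4) / [2π(1.67×10^-27)] = 1860 Hz.

f ≈ 1.86 kHz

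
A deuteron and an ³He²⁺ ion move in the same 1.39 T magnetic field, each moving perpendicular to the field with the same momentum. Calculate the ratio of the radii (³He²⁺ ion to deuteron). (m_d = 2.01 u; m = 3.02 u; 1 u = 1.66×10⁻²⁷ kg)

r = p/(qB) ⇒ at equal p, r ∝ 1/q.
r_{³He²⁺ ion}/r_{deuteron} = 0.500.

ratio ≈ 0.500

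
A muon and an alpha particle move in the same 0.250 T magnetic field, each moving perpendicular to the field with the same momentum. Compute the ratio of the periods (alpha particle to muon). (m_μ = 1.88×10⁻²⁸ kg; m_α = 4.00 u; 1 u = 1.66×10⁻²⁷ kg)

T = 2πm/(qB) is independent of speed, so T₂/T₁ = (m₂/q₂)/(m₁/q₁).
T_{alpha particle}/T_{muon} = (6.64×10^-27/2e) / (1.88×10^-28/1e) = 17.7.

ratio ≈ 17.7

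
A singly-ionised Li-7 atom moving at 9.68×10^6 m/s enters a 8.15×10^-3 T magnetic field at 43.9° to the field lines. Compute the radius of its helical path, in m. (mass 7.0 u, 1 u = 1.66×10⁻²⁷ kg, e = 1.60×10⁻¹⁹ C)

r ≈ 59.8 m

Only the perpendicular component v⊥ = v sin43.9° = 6.71×10^6 m/s is bent by the field.
r = m v⊥ /(qB) = (1.16×10^-26)(6.71×10^6) / [(1×1.60×10^-19)(8.15×10^-3)] = 59.8 m.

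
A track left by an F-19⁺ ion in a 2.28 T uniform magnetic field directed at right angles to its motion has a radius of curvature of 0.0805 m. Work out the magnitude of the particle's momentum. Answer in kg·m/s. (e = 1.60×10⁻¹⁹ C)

p ≈ 2.94×10^-20 kg·m/s

Since qvB = mv²/r, the momentum p = mv = qBr.
p = (1×1.60×10^-19)(2.28)(0.0805) = 2.94×10^-20 kg·m/s.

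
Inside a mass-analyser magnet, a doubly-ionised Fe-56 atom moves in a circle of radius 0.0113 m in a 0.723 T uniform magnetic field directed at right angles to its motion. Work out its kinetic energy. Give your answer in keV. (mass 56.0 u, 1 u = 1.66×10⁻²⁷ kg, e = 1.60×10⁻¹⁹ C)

v = qBr/m = (2×1.60×10^-19)(0.723)(0.0113) / (9.30×10^-26) = 2.81×10^4 m/s.
K = ½mv² = 0.5·(9.30×10^-26)·(2.81×10^4)² = 3.68×10^-17 J = 0.230 keV.

K ≈ 0.230 keV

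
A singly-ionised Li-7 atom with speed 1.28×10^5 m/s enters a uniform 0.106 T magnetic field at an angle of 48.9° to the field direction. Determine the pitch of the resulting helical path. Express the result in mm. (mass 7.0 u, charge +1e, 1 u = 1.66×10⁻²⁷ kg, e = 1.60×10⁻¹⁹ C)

pitch ≈ 362 mm

The velocity component along B is v∥ = v cos48.9° = 8.41×10^4 m/s.
The cyclotron period T = 2πm/(qB) = 4.30×10^-6 s is set by m, q, B alone.
Pitch = v∥·T = (8.41×10^4)(4.30×10^-6) = 0.362 m.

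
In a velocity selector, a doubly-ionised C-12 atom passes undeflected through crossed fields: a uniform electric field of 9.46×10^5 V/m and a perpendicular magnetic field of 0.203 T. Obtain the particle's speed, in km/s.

v ≈ 4660 km/s

For zero net force, qE = qvB, so v = E/B.
v = (9.46×10^5) / (0.203) = 4.66×10^6 m/s.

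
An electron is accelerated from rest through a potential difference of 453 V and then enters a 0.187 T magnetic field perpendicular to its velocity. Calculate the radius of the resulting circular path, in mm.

The kinetic energy gained is K = qV = (1×1.60×10^-19)(453) = 7.25×10^-17 J.
v = √(2K/m) = 1.26×10^7 m/s.
r = mv/(qB) = (9.11×10^-31)(1.26×10^7) / [(1×1.60×10^-19)(0.187)] = 3.84×10^-4 m.

r ≈ 0.384 mm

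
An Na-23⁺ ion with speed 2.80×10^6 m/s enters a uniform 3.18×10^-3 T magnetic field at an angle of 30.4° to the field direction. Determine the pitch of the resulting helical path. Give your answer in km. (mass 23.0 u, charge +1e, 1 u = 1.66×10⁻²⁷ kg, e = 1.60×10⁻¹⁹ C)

The velocity component along B is v∥ = v cos30.4° = 2.42×10^6 m/s.
The cyclotron period T = 2πm/(qB) = 4.71×10^-4 s is set by m, q, B alone.
Pitch = v∥·T = (2.42×10^6)(4.71×10^-4) = 1140 m.

pitch ≈ 1.14 km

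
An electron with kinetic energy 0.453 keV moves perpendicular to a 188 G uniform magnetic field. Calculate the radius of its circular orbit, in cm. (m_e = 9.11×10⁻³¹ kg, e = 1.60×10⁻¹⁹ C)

r ≈ 0.382 cm

Convert the energy: K = 0.453 keV = 7.25×10^-17 J.
v = √(2K/m) = √(2·7.25×10^-17/9.11×10^-31) = 1.26×10^7 m/s.
r = mv/(qB) = (9.11×10^-31)(1.26×10^7) / [(1×1.60×10^-19)(0.0188)] = 3.82×10^-3 m.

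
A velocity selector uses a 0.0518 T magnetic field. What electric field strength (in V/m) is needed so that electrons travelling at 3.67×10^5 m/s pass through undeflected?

E ≈ 1.90×10^4 V/m

qE = qvB ⇒ E = vB = (3.67×10^5)(0.0518) = 1.90×10^4 V/m.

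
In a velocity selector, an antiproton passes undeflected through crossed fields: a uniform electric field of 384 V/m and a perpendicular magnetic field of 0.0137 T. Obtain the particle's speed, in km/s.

For zero net force, qE = qvB, so v = E/B.
v = (384) / (0.0137) = 2.80×10^4 m/s.

v ≈ 28.0 km/s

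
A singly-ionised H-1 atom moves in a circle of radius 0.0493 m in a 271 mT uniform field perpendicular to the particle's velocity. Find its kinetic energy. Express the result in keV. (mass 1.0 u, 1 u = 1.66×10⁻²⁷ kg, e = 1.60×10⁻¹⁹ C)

K ≈ 8.60 keV

v = qBr/m = (1×1.60×10^-19)(0.271)(0.0493) / (1.66×10^-27) = 1.29×10^6 m/s.
K = ½mv² = 0.5·(1.66×10^-27)·(1.29×10^6)² = 1.38×10^-15 J = 8.60 keV.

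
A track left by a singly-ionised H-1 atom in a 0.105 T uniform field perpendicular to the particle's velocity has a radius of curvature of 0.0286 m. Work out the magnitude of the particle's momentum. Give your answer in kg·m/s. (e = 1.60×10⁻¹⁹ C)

p ≈ 4.80×10^-22 kg·m/s

Since qvB = mv²/r, the momentum p = mv = qBr.
p = (1×1.60×10^-19)(0.105)(0.0286) = 4.80×10^-22 kg·m/s.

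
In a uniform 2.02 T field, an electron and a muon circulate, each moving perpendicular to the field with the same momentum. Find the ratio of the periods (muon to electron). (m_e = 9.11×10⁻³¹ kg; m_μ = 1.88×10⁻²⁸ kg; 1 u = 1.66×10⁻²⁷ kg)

T = 2πm/(qB) is independent of speed, so T₂/T₁ = (m₂/q₂)/(m₁/q₁).
T_{muon}/T_{electron} = (1.88×10^-28/1e) / (9.11×10^-31/1e) = 206.

ratio ≈ 206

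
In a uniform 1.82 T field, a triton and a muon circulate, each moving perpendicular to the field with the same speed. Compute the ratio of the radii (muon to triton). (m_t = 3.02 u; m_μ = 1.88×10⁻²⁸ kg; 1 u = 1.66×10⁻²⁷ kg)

ratio ≈ 0.0375

r = mv/(qB) ⇒ at equal v, r ∝ m/q.
r_{muon}/r_{triton} = 0.0375.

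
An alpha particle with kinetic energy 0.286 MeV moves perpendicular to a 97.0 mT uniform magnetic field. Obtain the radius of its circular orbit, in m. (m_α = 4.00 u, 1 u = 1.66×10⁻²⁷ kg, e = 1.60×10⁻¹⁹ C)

r ≈ 0.794 m

Convert the energy: K = 0.286 MeV = 4.58×10^-14 J.
v = √(2K/m) = √(2·4.58×10^-14/6.64×10^-27) = 3.71×10^6 m/s.
r = mv/(qB) = (6.64×10^-27)(3.71×10^6) / [(2×1.60×10^-19)(0.0970)] = 0.794 m.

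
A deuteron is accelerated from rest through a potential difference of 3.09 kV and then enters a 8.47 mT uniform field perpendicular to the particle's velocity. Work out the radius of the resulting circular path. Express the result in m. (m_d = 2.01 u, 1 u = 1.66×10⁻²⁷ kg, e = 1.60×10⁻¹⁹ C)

r ≈ 1.34 m

The kinetic energy gained is K = qV = (1×1.60×10^-19)(3090) = 4.94×10^-16 J.
v = √(2K/m) = 5.44×10^5 m/s.
r = mv/(qB) = (3.34×10^-27)(5.44×10^5) / [(1×1.60×10^-19)(8.47×10^-3)] = 1.34 m.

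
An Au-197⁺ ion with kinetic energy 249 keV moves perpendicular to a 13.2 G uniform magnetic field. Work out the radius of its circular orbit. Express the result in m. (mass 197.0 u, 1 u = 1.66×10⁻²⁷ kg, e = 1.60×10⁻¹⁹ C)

Convert the energy: K = 249 keV = 3.98×10^-14 J.
v = √(2K/m) = √(2·3.98×10^-14/3.27×10^-25) = 4.94×10^5 m/s.
r = mv/(qB) = (3.27×10^-25)(4.94×10^5) / [(1×1.60×10^-19)(1.32×10^-3)] = 764 m.

r ≈ 764 m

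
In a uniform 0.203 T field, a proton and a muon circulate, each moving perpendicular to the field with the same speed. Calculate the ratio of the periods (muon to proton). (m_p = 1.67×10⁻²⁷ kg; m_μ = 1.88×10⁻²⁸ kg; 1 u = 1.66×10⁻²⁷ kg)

ratio ≈ 0.113

T = 2πm/(qB) is independent of speed, so T₂/T₁ = (m₂/q₂)/(m₁/q₁).
T_{muon}/T_{proton} = (1.88×10^-28/1e) / (1.67×10^-27/1e) = 0.113.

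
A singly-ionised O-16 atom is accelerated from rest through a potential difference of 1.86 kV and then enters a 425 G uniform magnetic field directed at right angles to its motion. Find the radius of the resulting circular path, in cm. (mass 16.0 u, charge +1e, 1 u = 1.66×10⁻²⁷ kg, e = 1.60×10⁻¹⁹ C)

The kinetic energy gained is K = qV = (1×1.60×10^-19)(1860) = 2.98×10^-16 J.
v = √(2K/m) = 1.50×10^5 m/s.
r = mv/(qB) = (2.66×10^-26)(1.50×10^5) / [(1×1.60×10^-19)(0.0425)] = 0.585 m.

r ≈ 58.5 cm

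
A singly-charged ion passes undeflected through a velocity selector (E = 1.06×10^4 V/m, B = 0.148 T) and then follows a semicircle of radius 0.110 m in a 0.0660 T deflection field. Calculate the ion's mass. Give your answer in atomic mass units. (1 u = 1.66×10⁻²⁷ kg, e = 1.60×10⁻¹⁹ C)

v = E/B₁ = 7.16×10^4 m/s.
From r = mv/(qB₂), m = qB₂r/v = (1×1.60×10^-19)(0.0660)(0.110) / (7.16×10^4) = 1.62×10^-26 kg.
In atomic mass units: m = 1.62×10^-26 / 1.66×10^-27 = 9.77 u.

m ≈ 9.77 u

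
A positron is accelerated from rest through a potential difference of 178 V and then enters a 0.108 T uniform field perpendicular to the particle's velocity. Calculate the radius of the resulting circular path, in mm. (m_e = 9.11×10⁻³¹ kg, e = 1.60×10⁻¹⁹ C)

The kinetic energy gained is K = qV = (1×1.60×10^-19)(178) = 2.85×10^-17 J.
v = √(2K/m) = 7.91×10^6 m/s.
r = mv/(qB) = (9.11×10^-31)(7.91×10^6) / [(1×1.60×10^-19)(0.108)] = 4.17×10^-4 m.

r ≈ 0.417 mm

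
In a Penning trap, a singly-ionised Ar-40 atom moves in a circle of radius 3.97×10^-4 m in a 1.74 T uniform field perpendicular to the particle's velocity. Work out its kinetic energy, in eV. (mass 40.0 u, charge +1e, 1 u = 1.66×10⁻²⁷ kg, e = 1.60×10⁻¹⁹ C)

v = qBr/m = (1×1.60×10^-19)(1.74)(3.97×10^-4) / (6.64×10^-26) = 1660 m/s.
K = ½mv² = 0.5·(6.64×10^-26)·(1660)² = 9.20×10^-20 J = 0.575 eV.

K ≈ 0.575 eV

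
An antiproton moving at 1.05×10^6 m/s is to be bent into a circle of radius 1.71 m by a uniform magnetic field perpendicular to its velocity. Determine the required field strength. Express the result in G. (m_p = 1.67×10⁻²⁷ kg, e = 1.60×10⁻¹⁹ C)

qvB = mv²/r gives B = mv/(qr).
B = (1.67×10^-27)(1.05×10^6) / [(1×1.60×10^-19)(1.71)] = 6.41×10^-3 T.

B ≈ 64.1 G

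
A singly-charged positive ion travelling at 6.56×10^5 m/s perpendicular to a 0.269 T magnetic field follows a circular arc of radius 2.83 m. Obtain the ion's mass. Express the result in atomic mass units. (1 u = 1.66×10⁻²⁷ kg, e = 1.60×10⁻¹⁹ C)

m ≈ 112 u

qvB = mv²/r ⇒ m = qBr/v.
m = (1×1.60×10^-19)(0.269)(2.83) / (6.56×10^5) = 1.86×10^-25 kg = 112 u.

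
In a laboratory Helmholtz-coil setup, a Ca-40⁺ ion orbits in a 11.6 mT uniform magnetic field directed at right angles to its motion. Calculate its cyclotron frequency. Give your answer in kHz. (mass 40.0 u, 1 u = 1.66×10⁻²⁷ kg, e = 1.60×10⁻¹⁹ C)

f ≈ 4.45 kHz

f = qB/(2πm) = (1×1.60×10^-19)(0.0116) / [2π(6.64×10^-26)] = 4450 Hz.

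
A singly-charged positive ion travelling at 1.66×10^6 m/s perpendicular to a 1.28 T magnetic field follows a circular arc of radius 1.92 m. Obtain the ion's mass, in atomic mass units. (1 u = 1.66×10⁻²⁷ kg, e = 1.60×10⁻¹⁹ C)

m ≈ 143 u

qvB = mv²/r ⇒ m = qBr/v.
m = (1×1.60×10^-19)(1.28)(1.92) / (1.66×10^6) = 2.37×10^-25 kg = 143 u.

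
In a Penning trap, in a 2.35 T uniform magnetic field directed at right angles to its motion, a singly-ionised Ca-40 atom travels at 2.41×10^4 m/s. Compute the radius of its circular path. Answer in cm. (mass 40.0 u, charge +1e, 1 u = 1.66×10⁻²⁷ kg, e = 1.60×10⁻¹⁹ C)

r ≈ 0.426 cm

The magnetic force provides the centripetal force: qvB = mv²/r, so r = mv/(qB).
r = (6.64×10^-26 kg)(2.41×10^4 m/s) / [(1×1.60×10^-19 C)(2.35 T)] = 4.26×10^-3 m.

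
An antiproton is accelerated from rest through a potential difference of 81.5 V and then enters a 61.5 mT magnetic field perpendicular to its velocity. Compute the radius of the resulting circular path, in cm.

r ≈ 2.12 cm

The kinetic energy gained is K = qV = (1×1.60×10^-19)(81.5) = 1.30×10^-17 J.
v = √(2K/m) = 1.25×10^5 m/s.
r = mv/(qB) = (1.67×10^-27)(1.25×10^5) / [(1×1.60×10^-19)(0.0615)] = 0.0212 m.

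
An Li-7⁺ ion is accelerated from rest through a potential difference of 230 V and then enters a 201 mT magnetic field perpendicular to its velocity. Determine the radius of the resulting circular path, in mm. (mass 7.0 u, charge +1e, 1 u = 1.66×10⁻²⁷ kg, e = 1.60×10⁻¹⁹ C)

The kinetic energy gained is K = qV = (1×1.60×10^-19)(230) = 3.68×10^-17 J.
v = √(2K/m) = 7.96×10^4 m/s.
r = mv/(qB) = (1.16×10^-26)(7.96×10^4) / [(1×1.60×10^-19)(0.201)] = 0.0288 m.

r ≈ 28.8 mm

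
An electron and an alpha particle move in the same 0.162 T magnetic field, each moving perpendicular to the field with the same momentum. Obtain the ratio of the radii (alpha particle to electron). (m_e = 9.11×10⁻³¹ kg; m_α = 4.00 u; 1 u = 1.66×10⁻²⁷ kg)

ratio ≈ 0.500

r = p/(qB) ⇒ at equal p, r ∝ 1/q.
r_{alpha particle}/r_{electron} = 0.500.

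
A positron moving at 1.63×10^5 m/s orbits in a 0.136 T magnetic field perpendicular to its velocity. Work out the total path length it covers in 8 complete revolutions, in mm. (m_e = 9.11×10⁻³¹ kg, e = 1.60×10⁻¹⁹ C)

r = mv/(qB) = 6.82×10^-6 m, so one revolution covers 2πr = 4.29×10^-5 m.
In 8 revolutions: L = 8·2πr = 3.43×10^-4 m.

L ≈ 0.343 mm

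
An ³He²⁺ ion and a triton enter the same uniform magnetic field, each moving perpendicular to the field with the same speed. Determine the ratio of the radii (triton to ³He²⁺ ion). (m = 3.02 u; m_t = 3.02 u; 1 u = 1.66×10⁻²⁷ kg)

r = mv/(qB) ⇒ at equal v, r ∝ m/q.
r_{triton}/r_{³He²⁺ ion} = 2.00.

ratio ≈ 2.00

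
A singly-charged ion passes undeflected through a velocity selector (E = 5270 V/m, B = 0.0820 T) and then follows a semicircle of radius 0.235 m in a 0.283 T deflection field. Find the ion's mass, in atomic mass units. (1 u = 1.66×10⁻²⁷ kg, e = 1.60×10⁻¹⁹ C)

m ≈ 99.7 u

v = E/B₁ = 6.43×10^4 m/s.
From r = mv/(qB₂), m = qB₂r/v = (1×1.60×10^-19)(0.283)(0.235) / (6.43×10^4) = 1.66×10^-25 kg.
In atomic mass units: m = 1.66×10^-25 / 1.66×10^-27 = 99.7 u.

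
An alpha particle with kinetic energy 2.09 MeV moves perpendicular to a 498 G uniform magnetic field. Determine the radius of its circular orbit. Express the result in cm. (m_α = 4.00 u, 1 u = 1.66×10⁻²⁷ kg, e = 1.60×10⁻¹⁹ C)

r ≈ 418 cm

Convert the energy: K = 2.09 MeV = 3.34×10^-13 J.
v = √(2K/m) = √(2·3.34×10^-13/6.64×10^-27) = 1.00×10^7 m/s.
r = mv/(qB) = (6.64×10^-27)(1.00×10^7) / [(2×1.60×10^-19)(0.0498)] = 4.18 m.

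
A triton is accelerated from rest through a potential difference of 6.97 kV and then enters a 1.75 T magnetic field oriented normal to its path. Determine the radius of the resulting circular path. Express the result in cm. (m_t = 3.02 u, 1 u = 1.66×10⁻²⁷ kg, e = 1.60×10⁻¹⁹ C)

The kinetic energy gained is K = qV = (1×1.60×10^-19)(6970) = 1.12×10^-15 J.
v = √(2K/m) = 6.67×10^5 m/s.
r = mv/(qB) = (5.01×10^-27)(6.67×10^5) / [(1×1.60×10^-19)(1.75)] = 0.0119 m.

r ≈ 1.19 cm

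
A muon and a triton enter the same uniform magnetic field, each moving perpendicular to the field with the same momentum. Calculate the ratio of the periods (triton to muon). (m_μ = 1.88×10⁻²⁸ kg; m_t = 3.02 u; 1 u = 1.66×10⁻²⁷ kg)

T = 2πm/(qB) is independent of speed, so T₂/T₁ = (m₂/q₂)/(m₁/q₁).
T_{triton}/T_{muon} = (5.01×10^-27/1e) / (1.88×10^-28/1e) = 26.7.

ratio ≈ 26.7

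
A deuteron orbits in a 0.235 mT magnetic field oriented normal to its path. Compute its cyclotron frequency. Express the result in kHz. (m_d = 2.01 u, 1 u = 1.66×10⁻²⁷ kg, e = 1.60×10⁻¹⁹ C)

f ≈ 1.79 kHz

f = qB/(2πm) = (1×1.60×10^-19)(2.35×10^-4) / [2π(3.34×10^-27)] = 1790 Hz.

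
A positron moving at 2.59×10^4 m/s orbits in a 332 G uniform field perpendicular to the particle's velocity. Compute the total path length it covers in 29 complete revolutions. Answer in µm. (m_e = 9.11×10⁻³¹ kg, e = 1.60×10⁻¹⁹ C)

L ≈ 809 µm

r = mv/(qB) = 4.44×10^-6 m, so one revolution covers 2πr = 2.79×10^-5 m.
In 29 revolutions: L = 29·2πr = 8.09×10^-4 m.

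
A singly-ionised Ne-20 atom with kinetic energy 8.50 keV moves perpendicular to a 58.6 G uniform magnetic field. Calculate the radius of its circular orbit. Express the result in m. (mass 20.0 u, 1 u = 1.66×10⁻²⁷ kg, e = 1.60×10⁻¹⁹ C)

Convert the energy: K = 8.50 keV = 1.36×10^-15 J.
v = √(2K/m) = √(2·1.36×10^-15/3.32×10^-26) = 2.86×10^5 m/s.
r = mv/(qB) = (3.32×10^-26)(2.86×10^5) / [(1×1.60×10^-19)(5.86×10^-3)] = 10.1 m.

r ≈ 10.1 m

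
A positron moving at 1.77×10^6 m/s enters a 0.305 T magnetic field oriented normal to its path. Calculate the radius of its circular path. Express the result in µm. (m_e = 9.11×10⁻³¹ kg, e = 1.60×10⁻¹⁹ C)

r ≈ 33.0 µm

The magnetic force provides the centripetal force: qvB = mv²/r, so r = mv/(qB).
r = (9.11×10^-31 kg)(1.77×10^6 m/s) / [(1×1.60×10^-19 C)(0.305 T)] = 3.30×10^-5 m.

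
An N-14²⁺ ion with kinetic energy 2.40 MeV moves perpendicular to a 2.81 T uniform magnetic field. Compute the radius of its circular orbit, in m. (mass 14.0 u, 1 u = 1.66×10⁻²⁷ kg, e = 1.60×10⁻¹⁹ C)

r ≈ 0.149 m

Convert the energy: K = 2.40 MeV = 3.84×10^-13 J.
v = √(2K/m) = √(2·3.84×10^-13/2.32×10^-26) = 5.75×10^6 m/s.
r = mv/(qB) = (2.32×10^-26)(5.75×10^6) / [(2×1.60×10^-19)(2.81)] = 0.149 m.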